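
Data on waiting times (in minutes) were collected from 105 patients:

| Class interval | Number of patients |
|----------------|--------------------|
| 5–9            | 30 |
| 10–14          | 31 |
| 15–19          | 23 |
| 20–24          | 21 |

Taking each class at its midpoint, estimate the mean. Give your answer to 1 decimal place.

13.7

Midpoints: 7, 12, 17, 22
Σfm = 30×7 + 31×12 + 23×17 + 21×22 = 1435
n = Σf = 105
Mean = 1435 / 105 = 13.6667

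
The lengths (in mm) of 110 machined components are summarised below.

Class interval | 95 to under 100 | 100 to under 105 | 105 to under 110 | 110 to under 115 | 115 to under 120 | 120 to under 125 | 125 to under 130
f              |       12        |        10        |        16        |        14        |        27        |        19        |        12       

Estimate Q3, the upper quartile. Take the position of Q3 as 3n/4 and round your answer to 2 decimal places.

Cumulative frequencies: 12, 22, 38, 52, 79, 98, 110
n = 110; position = 3n/4 = 82.5.
This falls in the class 120 to under 125: L = 120, F = 79, f = 19, h = 5.
Upper quartile ≈ 120 + ((82.5 − 79) / 19) × 5 = 120.9211

120.92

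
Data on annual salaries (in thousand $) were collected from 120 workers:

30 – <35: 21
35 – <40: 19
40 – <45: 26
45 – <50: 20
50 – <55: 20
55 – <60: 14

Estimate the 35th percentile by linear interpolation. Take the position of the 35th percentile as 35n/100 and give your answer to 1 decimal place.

40.4

Cumulative frequencies: 21, 40, 66, 86, 106, 120
n = 120; position = 35n/100 = 42.
This falls in the class 40 – <45: L = 40, F = 40, f = 26, h = 5.
35th percentile ≈ 40 + ((42 − 40) / 26) × 5 = 40.3846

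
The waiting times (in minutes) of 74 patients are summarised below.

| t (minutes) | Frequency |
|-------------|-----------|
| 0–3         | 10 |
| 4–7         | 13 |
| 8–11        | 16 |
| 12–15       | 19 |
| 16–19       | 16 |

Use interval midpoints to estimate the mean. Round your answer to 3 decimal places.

Midpoints: 1.5, 5.5, 9.5, 13.5, 17.5
Σfm = 10×1.5 + 13×5.5 + 16×9.5 + 19×13.5 + 16×17.5 = 775
n = Σf = 74
Mean = 775 / 74 = 10.4730

10.473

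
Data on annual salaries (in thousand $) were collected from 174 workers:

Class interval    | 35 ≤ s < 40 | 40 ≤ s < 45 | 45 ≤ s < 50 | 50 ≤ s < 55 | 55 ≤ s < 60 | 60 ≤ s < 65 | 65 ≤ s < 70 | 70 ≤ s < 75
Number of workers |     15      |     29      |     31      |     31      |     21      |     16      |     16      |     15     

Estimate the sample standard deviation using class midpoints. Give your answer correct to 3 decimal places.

10.388

Midpoints: 37.5, 42.5, 47.5, 52.5, 57.5, 62.5, 67.5, 72.5
n = 174, Σfm = 9270, mean = 53.2759
Σfm² = 512537.5
Σf(m − x̄)² = Σfm² − (Σfm)²/n = 512537.5 − 9270²/174 = 18670.2586
Sample variance = 18670.2586 / 173 = 107.9206
Standard deviation = √107.9206 = 10.3885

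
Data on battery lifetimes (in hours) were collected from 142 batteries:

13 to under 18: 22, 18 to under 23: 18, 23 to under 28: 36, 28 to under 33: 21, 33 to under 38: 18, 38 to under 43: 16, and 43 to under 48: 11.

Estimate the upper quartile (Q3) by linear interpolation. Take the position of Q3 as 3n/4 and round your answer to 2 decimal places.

Cumulative frequencies: 22, 40, 76, 97, 115, 131, 142
n = 142; position = 3n/4 = 106.5.
This falls in the class 33 to under 38: L = 33, F = 97, f = 18, h = 5.
Upper quartile ≈ 33 + ((106.5 − 97) / 18) × 5 = 35.6389

35.64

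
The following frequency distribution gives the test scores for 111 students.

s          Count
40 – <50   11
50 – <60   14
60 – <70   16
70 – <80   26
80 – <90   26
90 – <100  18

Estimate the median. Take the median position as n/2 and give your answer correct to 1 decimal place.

75.6

Cumulative frequencies: 11, 25, 41, 67, 93, 111
n = 111; position = n/2 = 55.5.
This falls in the class 70 – <80: L = 70, F = 41, f = 26, h = 10.
Median ≈ 70 + ((55.5 − 41) / 26) × 10 = 75.5769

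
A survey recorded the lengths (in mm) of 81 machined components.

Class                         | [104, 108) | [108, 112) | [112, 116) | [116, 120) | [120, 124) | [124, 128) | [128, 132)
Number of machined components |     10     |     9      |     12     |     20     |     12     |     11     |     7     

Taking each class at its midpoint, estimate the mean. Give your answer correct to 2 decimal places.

117.75

Midpoints: 106, 110, 114, 118, 122, 126, 130
Σfm = 10×106 + 9×110 + 12×114 + 20×118 + 12×122 + 11×126 + 7×130 = 9538
n = Σf = 81
Mean = 9538 / 81 = 117.7531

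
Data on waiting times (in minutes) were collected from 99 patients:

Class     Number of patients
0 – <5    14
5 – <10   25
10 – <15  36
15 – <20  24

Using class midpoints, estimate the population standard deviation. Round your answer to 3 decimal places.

4.937

Midpoints: 2.5, 7.5, 12.5, 17.5
n = 99, Σfm = 1092.5, mean = 11.0354
Σfm² = 14468.75
Σf(m − x̄)² = Σfm² − (Σfm)²/n = 14468.75 − 1092.5²/99 = 2412.6263
Population variance = 2412.6263 / 99 = 24.3700
Standard deviation = √24.3700 = 4.9366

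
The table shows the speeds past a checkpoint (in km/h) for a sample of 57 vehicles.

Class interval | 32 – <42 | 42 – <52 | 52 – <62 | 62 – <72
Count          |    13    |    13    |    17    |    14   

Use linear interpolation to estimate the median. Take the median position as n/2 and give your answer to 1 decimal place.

53.5

Cumulative frequencies: 13, 26, 43, 57
n = 57; position = n/2 = 28.5.
This falls in the class 52 – <62: L = 52, F = 26, f = 17, h = 10.
Median ≈ 52 + ((28.5 − 26) / 17) × 10 = 53.4706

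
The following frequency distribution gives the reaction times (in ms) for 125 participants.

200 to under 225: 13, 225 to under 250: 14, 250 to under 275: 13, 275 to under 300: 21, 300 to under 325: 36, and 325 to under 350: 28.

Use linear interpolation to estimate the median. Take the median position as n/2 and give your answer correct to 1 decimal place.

Cumulative frequencies: 13, 27, 40, 61, 97, 125
n = 125; position = n/2 = 62.5.
This falls in the class 300 to under 325: L = 300, F = 61, f = 36, h = 25.
Median ≈ 300 + ((62.5 − 61) / 36) × 25 = 301.0417

301.0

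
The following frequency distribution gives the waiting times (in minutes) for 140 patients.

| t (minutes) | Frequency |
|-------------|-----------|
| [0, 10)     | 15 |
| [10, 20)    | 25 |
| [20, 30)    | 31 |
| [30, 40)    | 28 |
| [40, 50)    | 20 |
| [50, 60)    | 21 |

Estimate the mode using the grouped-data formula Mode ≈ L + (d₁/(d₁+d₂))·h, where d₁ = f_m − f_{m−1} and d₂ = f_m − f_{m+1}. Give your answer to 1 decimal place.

26.7

Modal class: [20, 30) (highest frequency 31).
d₁ = 31 − 25 = 6, d₂ = 31 − 28 = 3
Mode ≈ 20 + (6/(6+3)) × 10 = 20 + 6.6667 = 26.6667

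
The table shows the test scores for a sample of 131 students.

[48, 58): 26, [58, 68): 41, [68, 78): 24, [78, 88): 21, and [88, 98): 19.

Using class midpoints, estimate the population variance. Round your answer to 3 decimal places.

Midpoints: 53, 63, 73, 83, 93
n = 131, Σfm = 9223, mean = 70.4046
Σfm² = 672659
Σf(m − x̄)² = Σfm² − (Σfm)²/n = 672659 − 9223²/131 = 23317.5573
Population variance = 23317.5573 / 131 = 177.9966

177.997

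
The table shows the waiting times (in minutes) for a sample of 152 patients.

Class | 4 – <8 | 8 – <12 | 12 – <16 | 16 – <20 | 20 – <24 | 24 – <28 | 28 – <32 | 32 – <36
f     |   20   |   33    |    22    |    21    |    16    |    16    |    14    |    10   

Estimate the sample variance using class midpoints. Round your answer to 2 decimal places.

Midpoints: 6, 10, 14, 18, 22, 26, 30, 34
n = 152, Σfm = 2664, mean = 17.5263
Σfm² = 57856
Σf(m − x̄)² = Σfm² − (Σfm)²/n = 57856 − 2664²/152 = 11165.8947
Sample variance = 11165.8947 / 151 = 73.9463

73.95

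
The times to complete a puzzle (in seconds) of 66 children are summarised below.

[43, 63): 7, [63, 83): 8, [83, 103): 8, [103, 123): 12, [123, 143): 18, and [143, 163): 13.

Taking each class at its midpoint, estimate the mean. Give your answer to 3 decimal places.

Midpoints: 53, 73, 93, 113, 133, 153
Σfm = 7×53 + 8×73 + 8×93 + 12×113 + 18×133 + 13×153 = 7438
n = Σf = 66
Mean = 7438 / 66 = 112.6970

112.697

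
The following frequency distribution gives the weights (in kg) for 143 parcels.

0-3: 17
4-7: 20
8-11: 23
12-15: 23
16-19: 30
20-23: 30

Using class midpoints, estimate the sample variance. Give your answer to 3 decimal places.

45.293

Midpoints: 1.5, 5.5, 9.5, 13.5, 17.5, 21.5
n = 143, Σfm = 1834.5, mean = 12.8287
Σfm² = 29965.75
Σf(m − x̄)² = Σfm² − (Σfm)²/n = 29965.75 − 1834.5²/143 = 6431.5524
Sample variance = 6431.5524 / 142 = 45.2926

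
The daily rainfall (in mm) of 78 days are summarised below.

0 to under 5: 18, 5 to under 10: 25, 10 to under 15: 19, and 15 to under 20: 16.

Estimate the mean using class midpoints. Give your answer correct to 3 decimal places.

9.615

Midpoints: 2.5, 7.5, 12.5, 17.5
Σfm = 18×2.5 + 25×7.5 + 19×12.5 + 16×17.5 = 750
n = Σf = 78
Mean = 750 / 78 = 9.6154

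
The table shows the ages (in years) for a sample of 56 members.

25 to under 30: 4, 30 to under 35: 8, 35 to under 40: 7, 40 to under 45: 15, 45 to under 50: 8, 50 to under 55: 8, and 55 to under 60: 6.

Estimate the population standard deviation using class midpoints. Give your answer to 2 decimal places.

8.66

Midpoints: 27.5, 32.5, 37.5, 42.5, 47.5, 52.5, 57.5
n = 56, Σfm = 2415, mean = 43.1250
Σfm² = 108350
Σf(m − x̄)² = Σfm² − (Σfm)²/n = 108350 − 2415²/56 = 4203.1250
Population variance = 4203.1250 / 56 = 75.0558
Standard deviation = √75.0558 = 8.6635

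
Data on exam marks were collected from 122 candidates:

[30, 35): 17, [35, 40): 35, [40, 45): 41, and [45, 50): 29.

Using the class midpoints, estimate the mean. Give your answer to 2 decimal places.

40.86

Midpoints: 32.5, 37.5, 42.5, 47.5
Σfm = 17×32.5 + 35×37.5 + 41×42.5 + 29×47.5 = 4985
n = Σf = 122
Mean = 4985 / 122 = 40.8607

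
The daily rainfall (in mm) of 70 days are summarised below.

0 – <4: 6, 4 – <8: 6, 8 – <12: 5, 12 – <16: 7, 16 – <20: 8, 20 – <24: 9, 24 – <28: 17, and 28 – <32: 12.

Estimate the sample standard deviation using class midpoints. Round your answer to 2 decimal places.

Midpoints: 2, 6, 10, 14, 18, 22, 26, 30
n = 70, Σfm = 1340, mean = 19.1429
Σfm² = 31352
Σf(m − x̄)² = Σfm² − (Σfm)²/n = 31352 − 1340²/70 = 5700.5714
Sample variance = 5700.5714 / 69 = 82.6170
Standard deviation = √82.6170 = 9.0894

9.09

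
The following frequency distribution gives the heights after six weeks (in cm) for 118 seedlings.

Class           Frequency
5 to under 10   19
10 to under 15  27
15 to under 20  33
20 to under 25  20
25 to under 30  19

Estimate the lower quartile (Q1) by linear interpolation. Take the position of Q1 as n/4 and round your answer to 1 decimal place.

Cumulative frequencies: 19, 46, 79, 99, 118
n = 118; position = n/4 = 29.5.
This falls in the class 10 to under 15: L = 10, F = 19, f = 27, h = 5.
Lower quartile ≈ 10 + ((29.5 − 19) / 27) × 5 = 11.9444

11.9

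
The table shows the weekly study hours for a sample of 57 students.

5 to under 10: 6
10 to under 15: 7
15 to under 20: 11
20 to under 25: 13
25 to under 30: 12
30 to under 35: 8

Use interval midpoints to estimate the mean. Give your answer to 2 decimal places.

Midpoints: 7.5, 12.5, 17.5, 22.5, 27.5, 32.5
Σfm = 6×7.5 + 7×12.5 + 11×17.5 + 13×22.5 + 12×27.5 + 8×32.5 = 1207.5
n = Σf = 57
Mean = 1207.5 / 57 = 21.1842

21.18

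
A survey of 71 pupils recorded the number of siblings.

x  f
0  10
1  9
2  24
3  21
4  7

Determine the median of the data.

2

Cumulative frequencies: 10, 19, 43, 64, 71
n = 71, so the median is the value in position (n+1)/2 = 36.
Position 36 falls at value 2.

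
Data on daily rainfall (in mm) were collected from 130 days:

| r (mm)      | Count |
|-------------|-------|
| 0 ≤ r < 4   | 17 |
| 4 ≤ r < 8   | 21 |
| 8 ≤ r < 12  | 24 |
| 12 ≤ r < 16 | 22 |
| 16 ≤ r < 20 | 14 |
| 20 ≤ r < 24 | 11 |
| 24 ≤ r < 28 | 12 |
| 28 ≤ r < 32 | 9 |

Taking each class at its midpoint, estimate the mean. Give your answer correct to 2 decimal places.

13.72

Midpoints: 2, 6, 10, 14, 18, 22, 26, 30
Σfm = 17×2 + 21×6 + 24×10 + 22×14 + 14×18 + 11×22 + 12×26 + 9×30 = 1784
n = Σf = 130
Mean = 1784 / 130 = 13.7231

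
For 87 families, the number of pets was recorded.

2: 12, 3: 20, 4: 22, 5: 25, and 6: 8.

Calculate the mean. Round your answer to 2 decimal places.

Values: 2, 3, 4, 5, 6
Σfx = 12×2 + 20×3 + 22×4 + 25×5 + 8×6 = 345
n = Σf = 87
Mean = 345 / 87 = 3.9655

3.97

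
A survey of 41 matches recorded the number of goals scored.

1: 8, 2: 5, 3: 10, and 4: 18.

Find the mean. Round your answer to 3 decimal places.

Values: 1, 2, 3, 4
Σfx = 8×1 + 5×2 + 10×3 + 18×4 = 120
n = Σf = 41
Mean = 120 / 41 = 2.9268

2.927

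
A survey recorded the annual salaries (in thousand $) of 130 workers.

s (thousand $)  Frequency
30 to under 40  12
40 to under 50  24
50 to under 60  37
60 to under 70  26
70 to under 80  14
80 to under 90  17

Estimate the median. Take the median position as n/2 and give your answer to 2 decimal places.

Cumulative frequencies: 12, 36, 73, 99, 113, 130
n = 130; position = n/2 = 65.
This falls in the class 50 to under 60: L = 50, F = 36, f = 37, h = 10.
Median ≈ 50 + ((65 − 36) / 37) × 10 = 57.8378

57.84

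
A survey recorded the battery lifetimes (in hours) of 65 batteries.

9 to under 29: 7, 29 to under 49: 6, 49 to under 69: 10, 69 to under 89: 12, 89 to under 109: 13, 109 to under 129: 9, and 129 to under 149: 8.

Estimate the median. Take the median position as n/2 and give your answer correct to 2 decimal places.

Cumulative frequencies: 7, 13, 23, 35, 48, 57, 65
n = 65; position = n/2 = 32.5.
This falls in the class 69 to under 89: L = 69, F = 23, f = 12, h = 20.
Median ≈ 69 + ((32.5 − 23) / 12) × 20 = 84.8333

84.83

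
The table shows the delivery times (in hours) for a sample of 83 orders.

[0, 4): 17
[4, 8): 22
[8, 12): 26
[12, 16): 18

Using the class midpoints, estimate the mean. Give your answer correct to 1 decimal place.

8.2

Midpoints: 2, 6, 10, 14
Σfm = 17×2 + 22×6 + 26×10 + 18×14 = 678
n = Σf = 83
Mean = 678 / 83 = 8.1687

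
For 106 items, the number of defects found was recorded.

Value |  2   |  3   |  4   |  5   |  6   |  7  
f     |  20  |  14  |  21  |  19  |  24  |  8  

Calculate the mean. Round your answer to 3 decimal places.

Values: 2, 3, 4, 5, 6, 7
Σfx = 20×2 + 14×3 + 21×4 + 19×5 + 24×6 + 8×7 = 461
n = Σf = 106
Mean = 461 / 106 = 4.3491

4.349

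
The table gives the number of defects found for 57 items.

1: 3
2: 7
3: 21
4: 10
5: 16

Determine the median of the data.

3

Cumulative frequencies: 3, 10, 31, 41, 57
n = 57, so the median is the value in position (n+1)/2 = 29.
Position 29 falls at value 3.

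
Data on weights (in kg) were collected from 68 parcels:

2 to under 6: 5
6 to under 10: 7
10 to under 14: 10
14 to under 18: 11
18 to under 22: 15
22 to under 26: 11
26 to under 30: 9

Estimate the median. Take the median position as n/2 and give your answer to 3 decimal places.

18.267

Cumulative frequencies: 5, 12, 22, 33, 48, 59, 68
n = 68; position = n/2 = 34.
This falls in the class 18 to under 22: L = 18, F = 33, f = 15, h = 4.
Median ≈ 18 + ((34 − 33) / 15) × 4 = 18.2667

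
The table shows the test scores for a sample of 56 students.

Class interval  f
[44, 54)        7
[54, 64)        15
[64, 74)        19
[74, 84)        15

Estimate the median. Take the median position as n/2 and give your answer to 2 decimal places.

67.16

Cumulative frequencies: 7, 22, 41, 56
n = 56; position = n/2 = 28.
This falls in the class [64, 74): L = 64, F = 22, f = 19, h = 10.
Median ≈ 64 + ((28 − 22) / 19) × 10 = 67.1579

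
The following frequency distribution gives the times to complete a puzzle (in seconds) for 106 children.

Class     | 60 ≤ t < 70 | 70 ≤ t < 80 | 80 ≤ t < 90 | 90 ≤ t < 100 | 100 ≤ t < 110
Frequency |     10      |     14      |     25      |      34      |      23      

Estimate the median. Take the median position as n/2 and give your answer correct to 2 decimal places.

91.18

Cumulative frequencies: 10, 24, 49, 83, 106
n = 106; position = n/2 = 53.
This falls in the class 90 ≤ t < 100: L = 90, F = 49, f = 34, h = 10.
Median ≈ 90 + ((53 − 49) / 34) × 10 = 91.1765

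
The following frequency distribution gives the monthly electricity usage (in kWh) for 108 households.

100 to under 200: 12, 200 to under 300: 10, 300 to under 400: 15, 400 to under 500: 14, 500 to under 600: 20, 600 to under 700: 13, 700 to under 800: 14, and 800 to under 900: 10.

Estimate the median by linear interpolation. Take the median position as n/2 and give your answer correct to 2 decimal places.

515.00

Cumulative frequencies: 12, 22, 37, 51, 71, 84, 98, 108
n = 108; position = n/2 = 54.
This falls in the class 500 to under 600: L = 500, F = 51, f = 20, h = 100.
Median ≈ 500 + ((54 − 51) / 20) × 100 = 515.0000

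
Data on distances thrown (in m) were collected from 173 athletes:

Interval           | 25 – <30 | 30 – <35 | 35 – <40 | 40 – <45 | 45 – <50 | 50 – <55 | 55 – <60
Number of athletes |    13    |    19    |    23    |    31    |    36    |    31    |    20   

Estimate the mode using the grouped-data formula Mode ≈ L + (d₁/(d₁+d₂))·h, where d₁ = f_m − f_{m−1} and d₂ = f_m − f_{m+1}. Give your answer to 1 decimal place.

47.5

Modal class: 45 – <50 (highest frequency 36).
d₁ = 36 − 31 = 5, d₂ = 36 − 31 = 5
Mode ≈ 45 + (5/(5+5)) × 5 = 45 + 2.5000 = 47.5000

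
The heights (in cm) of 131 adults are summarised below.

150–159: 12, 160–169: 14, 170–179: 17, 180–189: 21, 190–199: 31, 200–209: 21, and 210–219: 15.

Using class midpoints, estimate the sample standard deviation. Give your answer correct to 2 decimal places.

17.99

Midpoints: 154.5, 164.5, 174.5, 184.5, 194.5, 204.5, 214.5
n = 131, Σfm = 24539.5, mean = 187.3244
Σfm² = 4638902.75
Σf(m − x̄)² = Σfm² − (Σfm)²/n = 4638902.75 − 24539.5²/131 = 42054.9618
Sample variance = 42054.9618 / 130 = 323.4997
Standard deviation = √323.4997 = 17.9861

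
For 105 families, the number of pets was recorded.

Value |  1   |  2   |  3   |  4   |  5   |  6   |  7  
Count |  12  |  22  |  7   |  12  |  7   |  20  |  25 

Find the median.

4

Cumulative frequencies: 12, 34, 41, 53, 60, 80, 105
n = 105, so the median is the value in position (n+1)/2 = 53.
Position 53 falls at value 4.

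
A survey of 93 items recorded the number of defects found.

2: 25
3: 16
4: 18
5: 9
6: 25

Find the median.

Cumulative frequencies: 25, 41, 59, 68, 93
n = 93, so the median is the value in position (n+1)/2 = 47.
Position 47 falls at value 4.

4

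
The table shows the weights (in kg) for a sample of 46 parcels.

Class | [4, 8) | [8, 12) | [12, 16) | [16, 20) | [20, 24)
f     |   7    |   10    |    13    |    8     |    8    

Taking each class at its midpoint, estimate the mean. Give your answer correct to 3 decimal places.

14.000

Midpoints: 6, 10, 14, 18, 22
Σfm = 7×6 + 10×10 + 13×14 + 8×18 + 8×22 = 644
n = Σf = 46
Mean = 644 / 46 = 14.0000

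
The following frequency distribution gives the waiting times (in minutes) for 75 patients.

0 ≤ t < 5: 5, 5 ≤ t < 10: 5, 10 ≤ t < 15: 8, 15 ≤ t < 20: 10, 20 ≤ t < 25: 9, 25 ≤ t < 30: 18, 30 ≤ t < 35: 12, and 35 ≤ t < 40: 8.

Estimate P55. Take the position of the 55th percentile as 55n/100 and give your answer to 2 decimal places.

Cumulative frequencies: 5, 10, 18, 28, 37, 55, 67, 75
n = 75; position = 55n/100 = 41.25.
This falls in the class 25 ≤ t < 30: L = 25, F = 37, f = 18, h = 5.
55th percentile ≈ 25 + ((41.25 − 37) / 18) × 5 = 26.1806

26.18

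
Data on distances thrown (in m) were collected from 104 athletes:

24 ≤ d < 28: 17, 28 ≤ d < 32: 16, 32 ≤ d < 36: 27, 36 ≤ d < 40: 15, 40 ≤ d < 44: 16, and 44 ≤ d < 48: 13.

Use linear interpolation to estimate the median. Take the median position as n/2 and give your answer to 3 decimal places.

Cumulative frequencies: 17, 33, 60, 75, 91, 104
n = 104; position = n/2 = 52.
This falls in the class 32 ≤ d < 36: L = 32, F = 33, f = 27, h = 4.
Median ≈ 32 + ((52 − 33) / 27) × 4 = 34.8148

34.815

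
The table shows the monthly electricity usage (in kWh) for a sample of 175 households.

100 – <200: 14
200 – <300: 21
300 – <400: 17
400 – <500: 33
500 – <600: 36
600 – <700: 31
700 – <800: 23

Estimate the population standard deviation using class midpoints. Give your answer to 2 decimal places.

180.33

Midpoints: 150, 250, 350, 450, 550, 650, 750
n = 175, Σfm = 85350, mean = 487.7143
Σfm² = 47317500
Σf(m − x̄)² = Σfm² − (Σfm)²/n = 47317500 − 85350²/175 = 5691085.7143
Population variance = 5691085.7143 / 175 = 32520.4898
Standard deviation = √32520.4898 = 180.3344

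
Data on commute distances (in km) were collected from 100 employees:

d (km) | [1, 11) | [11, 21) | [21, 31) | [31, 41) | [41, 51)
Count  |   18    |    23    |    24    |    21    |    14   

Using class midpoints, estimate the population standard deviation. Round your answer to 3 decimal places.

13.077

Midpoints: 6, 16, 26, 36, 46
n = 100, Σfm = 2500, mean = 25.0000
Σfm² = 79600
Σf(m − x̄)² = Σfm² − (Σfm)²/n = 79600 − 2500²/100 = 17100.0000
Population variance = 17100.0000 / 100 = 171.0000
Standard deviation = √171.0000 = 13.0767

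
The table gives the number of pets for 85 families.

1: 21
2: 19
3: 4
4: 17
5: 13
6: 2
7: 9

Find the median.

Cumulative frequencies: 21, 40, 44, 61, 74, 76, 85
n = 85, so the median is the value in position (n+1)/2 = 43.
Position 43 falls at value 3.

3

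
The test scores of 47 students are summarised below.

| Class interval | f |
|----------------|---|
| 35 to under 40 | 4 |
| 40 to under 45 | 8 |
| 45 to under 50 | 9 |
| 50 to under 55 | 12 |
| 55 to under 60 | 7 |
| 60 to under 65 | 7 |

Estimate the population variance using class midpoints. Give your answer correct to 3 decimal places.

56.677

Midpoints: 37.5, 42.5, 47.5, 52.5, 57.5, 62.5
n = 47, Σfm = 2387.5, mean = 50.7979
Σfm² = 123943.75
Σf(m − x̄)² = Σfm² − (Σfm)²/n = 123943.75 − 2387.5²/47 = 2663.8298
Population variance = 2663.8298 / 47 = 56.6772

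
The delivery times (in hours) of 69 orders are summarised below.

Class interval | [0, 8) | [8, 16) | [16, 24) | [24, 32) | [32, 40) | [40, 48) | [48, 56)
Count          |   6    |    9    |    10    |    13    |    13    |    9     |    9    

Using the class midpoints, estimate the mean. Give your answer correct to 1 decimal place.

29.4

Midpoints: 4, 12, 20, 28, 36, 44, 52
Σfm = 6×4 + 9×12 + 10×20 + 13×28 + 13×36 + 9×44 + 9×52 = 2028
n = Σf = 69
Mean = 2028 / 69 = 29.3913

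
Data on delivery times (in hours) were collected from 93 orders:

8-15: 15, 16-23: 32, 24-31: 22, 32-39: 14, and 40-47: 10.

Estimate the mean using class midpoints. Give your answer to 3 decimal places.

Midpoints: 11.5, 19.5, 27.5, 35.5, 43.5
Σfm = 15×11.5 + 32×19.5 + 22×27.5 + 14×35.5 + 10×43.5 = 2333.5
n = Σf = 93
Mean = 2333.5 / 93 = 25.0914

25.091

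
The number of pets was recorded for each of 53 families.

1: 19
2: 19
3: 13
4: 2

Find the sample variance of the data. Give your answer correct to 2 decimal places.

Values: 1, 2, 3, 4
n = 53, Σfx = 104, mean = 1.9623
Σfx² = 244
Σf(x − x̄)² = Σfx² − (Σfx)²/n = 244 − 104²/53 = 39.9245
Sample variance = 39.9245 / 52 = 0.7678

0.77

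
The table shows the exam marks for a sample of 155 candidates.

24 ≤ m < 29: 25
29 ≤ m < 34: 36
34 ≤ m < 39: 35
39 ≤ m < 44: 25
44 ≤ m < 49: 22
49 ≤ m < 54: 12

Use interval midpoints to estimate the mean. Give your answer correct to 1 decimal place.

37.1

Midpoints: 26.5, 31.5, 36.5, 41.5, 46.5, 51.5
Σfm = 25×26.5 + 36×31.5 + 35×36.5 + 25×41.5 + 22×46.5 + 12×51.5 = 5752.5
n = Σf = 155
Mean = 5752.5 / 155 = 37.1129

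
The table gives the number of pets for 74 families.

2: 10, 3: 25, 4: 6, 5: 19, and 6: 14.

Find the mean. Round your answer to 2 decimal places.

Values: 2, 3, 4, 5, 6
Σfx = 10×2 + 25×3 + 6×4 + 19×5 + 14×6 = 298
n = Σf = 74
Mean = 298 / 74 = 4.0270

4.03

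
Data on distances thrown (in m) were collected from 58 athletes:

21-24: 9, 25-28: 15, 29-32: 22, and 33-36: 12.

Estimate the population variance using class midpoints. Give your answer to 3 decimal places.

Midpoints: 22.5, 26.5, 30.5, 34.5
n = 58, Σfm = 1685, mean = 29.0517
Σfm² = 49838.5
Σf(m − x̄)² = Σfm² − (Σfm)²/n = 49838.5 − 1685²/58 = 886.3448
Population variance = 886.3448 / 58 = 15.2818

15.282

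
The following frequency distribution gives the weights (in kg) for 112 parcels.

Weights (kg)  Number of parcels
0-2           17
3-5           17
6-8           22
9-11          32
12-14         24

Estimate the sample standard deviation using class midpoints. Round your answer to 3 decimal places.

4.082

Midpoints: 1, 4, 7, 10, 13
n = 112, Σfm = 871, mean = 7.7768
Σfm² = 8623
Σf(m − x̄)² = Σfm² − (Σfm)²/n = 8623 − 871²/112 = 1849.4196
Sample variance = 1849.4196 / 111 = 16.6614
Standard deviation = √16.6614 = 4.0818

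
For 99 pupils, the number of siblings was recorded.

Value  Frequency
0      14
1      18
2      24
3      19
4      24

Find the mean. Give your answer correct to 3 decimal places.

2.212

Values: 0, 1, 2, 3, 4
Σfx = 14×0 + 18×1 + 24×2 + 19×3 + 24×4 = 219
n = Σf = 99
Mean = 219 / 99 = 2.2121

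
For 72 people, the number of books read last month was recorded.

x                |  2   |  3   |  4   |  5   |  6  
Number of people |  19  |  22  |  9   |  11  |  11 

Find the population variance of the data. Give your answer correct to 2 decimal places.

1.98

Values: 2, 3, 4, 5, 6
n = 72, Σfx = 261, mean = 3.6250
Σfx² = 1089
Σf(x − x̄)² = Σfx² − (Σfx)²/n = 1089 − 261²/72 = 142.8750
Population variance = 142.8750 / 72 = 1.9844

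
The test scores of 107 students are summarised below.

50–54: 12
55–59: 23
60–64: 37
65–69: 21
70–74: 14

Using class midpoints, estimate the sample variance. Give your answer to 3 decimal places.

Midpoints: 52, 57, 62, 67, 72
n = 107, Σfm = 6644, mean = 62.0935
Σfm² = 416248
Σf(m − x̄)² = Σfm² − (Σfm)²/n = 416248 − 6644²/107 = 3699.0654
Sample variance = 3699.0654 / 106 = 34.8968

34.897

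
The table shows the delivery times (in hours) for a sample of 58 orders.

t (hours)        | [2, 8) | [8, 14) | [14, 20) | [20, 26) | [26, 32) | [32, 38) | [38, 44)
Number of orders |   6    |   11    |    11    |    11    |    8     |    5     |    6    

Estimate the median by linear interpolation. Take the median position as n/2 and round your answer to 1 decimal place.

20.5

Cumulative frequencies: 6, 17, 28, 39, 47, 52, 58
n = 58; position = n/2 = 29.
This falls in the class [20, 26): L = 20, F = 28, f = 11, h = 6.
Median ≈ 20 + ((29 − 28) / 11) × 6 = 20.5455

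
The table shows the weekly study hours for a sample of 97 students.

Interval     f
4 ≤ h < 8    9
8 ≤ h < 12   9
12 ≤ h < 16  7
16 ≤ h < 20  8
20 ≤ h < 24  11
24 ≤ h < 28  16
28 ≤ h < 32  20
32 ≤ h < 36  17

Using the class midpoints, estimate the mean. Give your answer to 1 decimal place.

Midpoints: 6, 10, 14, 18, 22, 26, 30, 34
Σfm = 9×6 + 9×10 + 7×14 + 8×18 + 11×22 + 16×26 + 20×30 + 17×34 = 2222
n = Σf = 97
Mean = 2222 / 97 = 22.9072

22.9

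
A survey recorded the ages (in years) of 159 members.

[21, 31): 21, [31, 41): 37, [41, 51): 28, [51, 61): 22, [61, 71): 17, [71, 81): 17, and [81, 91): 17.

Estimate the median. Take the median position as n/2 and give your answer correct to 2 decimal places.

Cumulative frequencies: 21, 58, 86, 108, 125, 142, 159
n = 159; position = n/2 = 79.5.
This falls in the class [41, 51): L = 41, F = 58, f = 28, h = 10.
Median ≈ 41 + ((79.5 − 58) / 28) × 10 = 48.6786

48.68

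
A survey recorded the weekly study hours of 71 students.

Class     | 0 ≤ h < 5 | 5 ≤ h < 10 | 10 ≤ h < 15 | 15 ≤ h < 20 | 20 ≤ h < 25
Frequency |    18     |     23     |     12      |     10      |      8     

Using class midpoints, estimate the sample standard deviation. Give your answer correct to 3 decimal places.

6.592

Midpoints: 2.5, 7.5, 12.5, 17.5, 22.5
n = 71, Σfm = 722.5, mean = 10.1761
Σfm² = 10393.75
Σf(m − x̄)² = Σfm² − (Σfm)²/n = 10393.75 − 722.5²/71 = 3041.5493
Sample variance = 3041.5493 / 70 = 43.4507
Standard deviation = √43.4507 = 6.5917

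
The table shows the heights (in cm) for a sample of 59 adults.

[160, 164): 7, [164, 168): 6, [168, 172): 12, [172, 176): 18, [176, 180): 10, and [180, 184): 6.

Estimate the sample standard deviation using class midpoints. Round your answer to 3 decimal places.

5.849

Midpoints: 162, 166, 170, 174, 178, 182
n = 59, Σfm = 10174, mean = 172.4407
Σfm² = 1756396
Σf(m − x̄)² = Σfm² − (Σfm)²/n = 1756396 − 10174²/59 = 1984.5424
Sample variance = 1984.5424 / 58 = 34.2162
Standard deviation = √34.2162 = 5.8495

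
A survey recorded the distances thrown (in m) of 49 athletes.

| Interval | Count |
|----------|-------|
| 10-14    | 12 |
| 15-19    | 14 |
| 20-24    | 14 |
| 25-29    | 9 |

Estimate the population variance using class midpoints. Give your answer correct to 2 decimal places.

27.47

Midpoints: 12, 17, 22, 27
n = 49, Σfm = 933, mean = 19.0408
Σfm² = 19111
Σf(m − x̄)² = Σfm² − (Σfm)²/n = 19111 − 933²/49 = 1345.9184
Population variance = 1345.9184 / 49 = 27.4677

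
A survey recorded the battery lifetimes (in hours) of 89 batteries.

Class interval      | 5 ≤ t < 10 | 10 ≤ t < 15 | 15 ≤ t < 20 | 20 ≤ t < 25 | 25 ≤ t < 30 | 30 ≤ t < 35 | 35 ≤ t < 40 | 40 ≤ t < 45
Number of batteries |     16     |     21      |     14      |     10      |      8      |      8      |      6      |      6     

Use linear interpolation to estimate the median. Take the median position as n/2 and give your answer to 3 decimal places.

Cumulative frequencies: 16, 37, 51, 61, 69, 77, 83, 89
n = 89; position = n/2 = 44.5.
This falls in the class 15 ≤ t < 20: L = 15, F = 37, f = 14, h = 5.
Median ≈ 15 + ((44.5 − 37) / 14) × 5 = 17.6786

17.679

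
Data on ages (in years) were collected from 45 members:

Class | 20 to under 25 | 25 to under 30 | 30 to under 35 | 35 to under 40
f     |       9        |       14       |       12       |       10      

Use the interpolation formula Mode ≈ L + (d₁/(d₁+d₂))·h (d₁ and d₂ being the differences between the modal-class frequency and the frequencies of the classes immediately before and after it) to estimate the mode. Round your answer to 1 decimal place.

28.6

Modal class: 25 to under 30 (highest frequency 14).
d₁ = 14 − 9 = 5, d₂ = 14 − 12 = 2
Mode ≈ 25 + (5/(5+2)) × 5 = 25 + 3.5714 = 28.5714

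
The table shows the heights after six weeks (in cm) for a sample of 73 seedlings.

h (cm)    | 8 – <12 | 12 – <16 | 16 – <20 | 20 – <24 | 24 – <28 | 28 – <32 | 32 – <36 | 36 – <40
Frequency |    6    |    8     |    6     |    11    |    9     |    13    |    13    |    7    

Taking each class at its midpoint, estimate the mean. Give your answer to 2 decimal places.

25.40

Midpoints: 10, 14, 18, 22, 26, 30, 34, 38
Σfm = 6×10 + 8×14 + 6×18 + 11×22 + 9×26 + 13×30 + 13×34 + 7×38 = 1854
n = Σf = 73
Mean = 1854 / 73 = 25.3973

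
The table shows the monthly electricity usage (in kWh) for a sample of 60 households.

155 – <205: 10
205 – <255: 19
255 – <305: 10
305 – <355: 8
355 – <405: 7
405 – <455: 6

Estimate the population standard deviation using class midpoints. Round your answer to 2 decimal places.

78.79

Midpoints: 180, 230, 280, 330, 380, 430
n = 60, Σfm = 16850, mean = 280.8333
Σfm² = 5104500
Σf(m − x̄)² = Σfm² − (Σfm)²/n = 5104500 − 16850²/60 = 372458.3333
Population variance = 372458.3333 / 60 = 6207.6389
Standard deviation = √6207.6389 = 78.7886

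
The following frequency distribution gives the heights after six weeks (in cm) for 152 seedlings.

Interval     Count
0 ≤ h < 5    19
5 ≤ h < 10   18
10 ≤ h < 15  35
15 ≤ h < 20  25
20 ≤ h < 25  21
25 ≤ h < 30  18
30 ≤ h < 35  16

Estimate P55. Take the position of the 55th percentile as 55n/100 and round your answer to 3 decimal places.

Cumulative frequencies: 19, 37, 72, 97, 118, 136, 152
n = 152; position = 55n/100 = 83.6.
This falls in the class 15 ≤ h < 20: L = 15, F = 72, f = 25, h = 5.
55th percentile ≈ 15 + ((83.6 − 72) / 25) × 5 = 17.3200

17.320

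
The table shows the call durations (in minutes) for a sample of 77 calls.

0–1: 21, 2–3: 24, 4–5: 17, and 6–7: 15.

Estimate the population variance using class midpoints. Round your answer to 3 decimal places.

Midpoints: 0.5, 2.5, 4.5, 6.5
n = 77, Σfm = 244.5, mean = 3.1753
Σfm² = 1133.25
Σf(m − x̄)² = Σfm² − (Σfm)²/n = 1133.25 − 244.5²/77 = 356.8831
Population variance = 356.8831 / 77 = 4.6348

4.635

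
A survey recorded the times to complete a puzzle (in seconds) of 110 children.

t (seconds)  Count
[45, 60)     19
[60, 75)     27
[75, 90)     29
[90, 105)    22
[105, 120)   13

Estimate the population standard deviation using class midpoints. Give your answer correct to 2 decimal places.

18.89

Midpoints: 52.5, 67.5, 82.5, 97.5, 112.5
n = 110, Σfm = 8820, mean = 80.1818
Σfm² = 746437.5
Σf(m − x̄)² = Σfm² − (Σfm)²/n = 746437.5 − 8820²/110 = 39233.8636
Population variance = 39233.8636 / 110 = 356.6715
Standard deviation = √356.6715 = 18.8857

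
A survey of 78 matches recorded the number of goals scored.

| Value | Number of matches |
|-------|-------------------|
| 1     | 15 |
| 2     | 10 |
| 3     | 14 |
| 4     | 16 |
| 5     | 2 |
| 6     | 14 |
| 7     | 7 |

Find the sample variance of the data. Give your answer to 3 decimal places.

Values: 1, 2, 3, 4, 5, 6, 7
n = 78, Σfx = 284, mean = 3.6410
Σfx² = 1334
Σf(x − x̄)² = Σfx² − (Σfx)²/n = 1334 − 284²/78 = 299.9487
Sample variance = 299.9487 / 77 = 3.8954

3.895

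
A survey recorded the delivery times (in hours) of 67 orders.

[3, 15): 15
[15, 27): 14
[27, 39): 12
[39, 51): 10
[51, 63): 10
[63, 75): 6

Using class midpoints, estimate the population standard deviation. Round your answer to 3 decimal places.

19.546

Midpoints: 9, 21, 33, 45, 57, 69
n = 67, Σfm = 2259, mean = 33.7164
Σfm² = 101763
Σf(m − x̄)² = Σfm² − (Σfm)²/n = 101763 − 2259²/67 = 25597.6119
Population variance = 25597.6119 / 67 = 382.0539
Standard deviation = √382.0539 = 19.5462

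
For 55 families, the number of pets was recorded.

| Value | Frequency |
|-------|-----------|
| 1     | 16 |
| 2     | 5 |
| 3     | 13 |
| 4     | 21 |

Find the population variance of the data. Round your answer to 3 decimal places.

1.552

Values: 1, 2, 3, 4
n = 55, Σfx = 149, mean = 2.7091
Σfx² = 489
Σf(x − x̄)² = Σfx² − (Σfx)²/n = 489 − 149²/55 = 85.3455
Population variance = 85.3455 / 55 = 1.5517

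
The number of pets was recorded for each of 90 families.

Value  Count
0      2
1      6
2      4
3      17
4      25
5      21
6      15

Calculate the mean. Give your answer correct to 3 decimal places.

4.000

Values: 0, 1, 2, 3, 4, 5, 6
Σfx = 2×0 + 6×1 + 4×2 + 17×3 + 25×4 + 21×5 + 15×6 = 360
n = Σf = 90
Mean = 360 / 90 = 4.0000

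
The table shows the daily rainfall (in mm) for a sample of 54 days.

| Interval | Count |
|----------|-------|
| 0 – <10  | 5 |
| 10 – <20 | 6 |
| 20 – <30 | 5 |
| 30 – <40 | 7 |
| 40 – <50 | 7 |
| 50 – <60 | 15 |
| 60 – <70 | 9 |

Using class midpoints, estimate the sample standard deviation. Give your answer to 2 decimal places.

Midpoints: 5, 15, 25, 35, 45, 55, 65
n = 54, Σfm = 2210, mean = 40.9259
Σfm² = 110750
Σf(m − x̄)² = Σfm² − (Σfm)²/n = 110750 − 2210²/54 = 20303.7037
Sample variance = 20303.7037 / 53 = 383.0887
Standard deviation = √383.0887 = 19.5727

19.57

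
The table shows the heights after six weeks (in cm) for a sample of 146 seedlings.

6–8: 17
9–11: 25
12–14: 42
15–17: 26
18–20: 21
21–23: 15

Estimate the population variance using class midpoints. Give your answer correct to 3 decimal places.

19.604

Midpoints: 7, 10, 13, 16, 19, 22
n = 146, Σfm = 2060, mean = 14.1096
Σfm² = 31928
Σf(m − x̄)² = Σfm² − (Σfm)²/n = 31928 − 2060²/146 = 2862.2466
Population variance = 2862.2466 / 146 = 19.6044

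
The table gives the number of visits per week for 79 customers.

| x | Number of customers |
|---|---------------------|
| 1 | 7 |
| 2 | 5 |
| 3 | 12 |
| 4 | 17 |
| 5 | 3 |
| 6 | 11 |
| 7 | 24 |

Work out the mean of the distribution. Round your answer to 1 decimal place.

4.7

Values: 1, 2, 3, 4, 5, 6, 7
Σfx = 7×1 + 5×2 + 12×3 + 17×4 + 3×5 + 11×6 + 24×7 = 370
n = Σf = 79
Mean = 370 / 79 = 4.6835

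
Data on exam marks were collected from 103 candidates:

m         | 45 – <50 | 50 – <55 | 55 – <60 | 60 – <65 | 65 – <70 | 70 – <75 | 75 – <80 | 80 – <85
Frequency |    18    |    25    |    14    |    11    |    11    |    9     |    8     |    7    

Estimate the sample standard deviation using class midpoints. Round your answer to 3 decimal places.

11.000

Midpoints: 47.5, 52.5, 57.5, 62.5, 67.5, 72.5, 77.5, 82.5
n = 103, Σfm = 6252.5, mean = 60.7039
Σfm² = 391893.75
Σf(m − x̄)² = Σfm² − (Σfm)²/n = 391893.75 − 6252.5²/103 = 12342.7184
Sample variance = 12342.7184 / 102 = 121.0070
Standard deviation = √121.0070 = 11.0003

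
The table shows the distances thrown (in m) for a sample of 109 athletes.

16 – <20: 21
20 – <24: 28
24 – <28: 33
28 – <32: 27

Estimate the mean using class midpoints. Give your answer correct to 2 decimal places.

24.42

Midpoints: 18, 22, 26, 30
Σfm = 21×18 + 28×22 + 33×26 + 27×30 = 2662
n = Σf = 109
Mean = 2662 / 109 = 24.4220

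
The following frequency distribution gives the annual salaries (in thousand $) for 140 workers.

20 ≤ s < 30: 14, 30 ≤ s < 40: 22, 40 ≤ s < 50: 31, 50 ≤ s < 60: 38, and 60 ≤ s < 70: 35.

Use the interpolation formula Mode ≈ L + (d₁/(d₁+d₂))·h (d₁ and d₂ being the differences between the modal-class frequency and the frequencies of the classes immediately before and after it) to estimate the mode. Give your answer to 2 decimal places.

Modal class: 50 ≤ s < 60 (highest frequency 38).
d₁ = 38 − 31 = 7, d₂ = 38 − 35 = 3
Mode ≈ 50 + (7/(7+3)) × 10 = 50 + 7.0000 = 57.0000

57.00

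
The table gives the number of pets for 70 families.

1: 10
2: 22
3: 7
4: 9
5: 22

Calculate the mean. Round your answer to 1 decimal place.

Values: 1, 2, 3, 4, 5
Σfx = 10×1 + 22×2 + 7×3 + 9×4 + 22×5 = 221
n = Σf = 70
Mean = 221 / 70 = 3.1571

3.2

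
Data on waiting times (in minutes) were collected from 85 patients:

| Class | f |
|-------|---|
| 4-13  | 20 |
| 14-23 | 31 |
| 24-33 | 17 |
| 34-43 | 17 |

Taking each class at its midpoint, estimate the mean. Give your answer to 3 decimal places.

Midpoints: 8.5, 18.5, 28.5, 38.5
Σfm = 20×8.5 + 31×18.5 + 17×28.5 + 17×38.5 = 1882.5
n = Σf = 85
Mean = 1882.5 / 85 = 22.1471

22.147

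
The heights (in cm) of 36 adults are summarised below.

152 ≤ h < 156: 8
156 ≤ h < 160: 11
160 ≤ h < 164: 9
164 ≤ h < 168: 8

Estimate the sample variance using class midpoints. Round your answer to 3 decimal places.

18.730

Midpoints: 154, 158, 162, 166
n = 36, Σfm = 5756, mean = 159.8889
Σfm² = 920976
Σf(m − x̄)² = Σfm² − (Σfm)²/n = 920976 − 5756²/36 = 655.5556
Sample variance = 655.5556 / 35 = 18.7302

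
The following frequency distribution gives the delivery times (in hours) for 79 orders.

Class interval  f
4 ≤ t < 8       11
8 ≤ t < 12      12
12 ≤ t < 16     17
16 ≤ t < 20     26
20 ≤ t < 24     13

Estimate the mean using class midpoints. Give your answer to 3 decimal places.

Midpoints: 6, 10, 14, 18, 22
Σfm = 11×6 + 12×10 + 17×14 + 26×18 + 13×22 = 1178
n = Σf = 79
Mean = 1178 / 79 = 14.9114

14.911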